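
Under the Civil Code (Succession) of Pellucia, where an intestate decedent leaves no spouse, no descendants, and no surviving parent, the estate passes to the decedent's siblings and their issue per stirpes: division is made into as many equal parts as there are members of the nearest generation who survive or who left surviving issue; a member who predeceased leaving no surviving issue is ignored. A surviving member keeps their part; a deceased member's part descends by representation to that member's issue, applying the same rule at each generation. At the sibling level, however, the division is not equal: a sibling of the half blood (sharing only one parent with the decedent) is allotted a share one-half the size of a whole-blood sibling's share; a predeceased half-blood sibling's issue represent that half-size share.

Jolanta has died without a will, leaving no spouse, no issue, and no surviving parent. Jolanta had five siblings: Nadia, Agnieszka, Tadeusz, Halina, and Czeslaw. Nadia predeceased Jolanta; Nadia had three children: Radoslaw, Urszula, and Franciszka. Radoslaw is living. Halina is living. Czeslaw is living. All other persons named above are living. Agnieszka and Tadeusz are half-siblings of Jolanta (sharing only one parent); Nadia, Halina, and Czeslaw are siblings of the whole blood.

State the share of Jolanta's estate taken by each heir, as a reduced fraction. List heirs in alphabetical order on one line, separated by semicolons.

No spouse, descendants, or parent survives, so the estate passes to Jolanta's siblings per stirpes.
Half-blood siblings count for one-half the weight of whole-blood siblings at the initial division.
Dividing 1 in proportion to weights (total weight 4): Nadia (weight 1) → 1/4; Agnieszka (weight 1/2) → 1/8; Tadeusz (weight 1/2) → 1/8; Halina (weight 1) → 1/4; Czeslaw (weight 1) → 1/4.
Nadia predeceased; the 1/4 allotted to Nadia's branch passes to Nadia's issue by representation.
The 1/4 is divided into 3 equal shares of 1/12 among Radoslaw, Urszula, Franciszka.
Radoslaw is living and takes 1/12.
Urszula is living and takes 1/12.
Franciszka is living and takes 1/12.
Agnieszka is living and takes 1/8.
Tadeusz is living and takes 1/8.
Halina is living and takes 1/4.
Czeslaw is living and takes 1/4.

Agnieszka 1/8; Czeslaw 1/4; Franciszka 1/12; Halina 1/4; Radoslaw 1/12; Tadeusz 1/8; Urszula 1/12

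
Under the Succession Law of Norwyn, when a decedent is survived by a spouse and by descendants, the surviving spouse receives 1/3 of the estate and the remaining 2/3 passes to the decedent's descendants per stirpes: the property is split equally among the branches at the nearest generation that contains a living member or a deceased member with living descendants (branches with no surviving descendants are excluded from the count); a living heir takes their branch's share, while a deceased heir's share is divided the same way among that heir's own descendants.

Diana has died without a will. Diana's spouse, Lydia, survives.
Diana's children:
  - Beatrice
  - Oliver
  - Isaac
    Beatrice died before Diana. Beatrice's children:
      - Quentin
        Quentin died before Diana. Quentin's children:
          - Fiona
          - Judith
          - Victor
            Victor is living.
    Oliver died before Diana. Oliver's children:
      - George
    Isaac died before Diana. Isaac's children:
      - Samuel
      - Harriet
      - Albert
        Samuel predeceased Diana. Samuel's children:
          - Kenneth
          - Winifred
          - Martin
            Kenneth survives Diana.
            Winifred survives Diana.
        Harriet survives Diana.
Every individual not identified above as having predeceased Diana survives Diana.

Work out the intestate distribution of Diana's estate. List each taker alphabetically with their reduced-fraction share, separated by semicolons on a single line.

Albert 2/27; Fiona 2/27; George 2/9; Harriet 2/27; Judith 2/27; Kenneth 2/81; Lydia 1/3; Martin 2/81; Victor 2/27; Winifred 2/81

Lydia, as surviving spouse, takes 1/3.
The remaining 2/3 passes to Diana's descendants per stirpes.
The 2/3 is divided into 3 equal shares of 2/9 among Beatrice, Oliver, Isaac.
Beatrice predeceased; the 2/9 allotted to Beatrice's branch passes to Beatrice's issue by representation.
Quentin's line is the sole branch at this level, so the full 2/9 passes to Quentin's issue by representation.
The 2/9 is divided into 3 equal shares of 2/27 among Fiona, Judith, Victor.
Fiona is living and takes 2/27.
Judith is living and takes 2/27.
Victor is living and takes 2/27.
Oliver predeceased; the 2/9 allotted to Oliver's branch passes to Oliver's issue by representation.
George is the sole taker at this level and receives the full 2/9.
Isaac predeceased; the 2/9 allotted to Isaac's branch passes to Isaac's issue by representation.
The 2/9 is divided into 3 equal shares of 2/27 among Samuel, Harriet, Albert.
Samuel predeceased; the 2/27 allotted to Samuel's branch passes to Samuel's issue by representation.
The 2/27 is divided into 3 equal shares of 2/81 among Kenneth, Winifred, Martin.
Kenneth is living and takes 2/81.
Winifred is living and takes 2/81.
Martin is living and takes 2/81.
Harriet is living and takes 2/27.
Albert is living and takes 2/27.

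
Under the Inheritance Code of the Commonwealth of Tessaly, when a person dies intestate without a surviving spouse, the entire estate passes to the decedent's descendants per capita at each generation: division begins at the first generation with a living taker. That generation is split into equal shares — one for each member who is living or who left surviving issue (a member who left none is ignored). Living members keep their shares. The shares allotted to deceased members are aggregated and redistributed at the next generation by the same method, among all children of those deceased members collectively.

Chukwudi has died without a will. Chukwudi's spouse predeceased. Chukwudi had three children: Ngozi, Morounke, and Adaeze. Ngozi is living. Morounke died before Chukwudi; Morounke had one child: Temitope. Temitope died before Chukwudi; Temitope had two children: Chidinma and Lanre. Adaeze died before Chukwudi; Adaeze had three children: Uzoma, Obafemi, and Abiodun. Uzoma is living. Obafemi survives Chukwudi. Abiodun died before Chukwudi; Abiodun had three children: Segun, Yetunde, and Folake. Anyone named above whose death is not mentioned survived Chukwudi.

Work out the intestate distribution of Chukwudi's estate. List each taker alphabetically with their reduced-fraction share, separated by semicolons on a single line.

There is no surviving spouse, so the entire estate passes to Chukwudi's descendants per capita at each generation.
At generation 1 (Ngozi, Morounke, Adaeze) there are 3 shares of (1)/3 = 1/3 each.
Living: Ngozi — each takes 1/3.
Deceased: Morounke and Adaeze. Their combined 2/3 is pooled and carried to generation 2.
At generation 2 (Temitope, Uzoma, Obafemi, Abiodun) there are 4 shares of (2/3)/4 = 1/6 each.
Living: Uzoma and Obafemi — each takes 1/6.
Deceased: Temitope and Abiodun. Their combined 1/3 is pooled and carried to generation 3.
At generation 3 (Chidinma, Lanre, Segun, Yetunde, Folake) there are 5 shares of (1/3)/5 = 1/15 each.
Living: Chidinma, Lanre, Segun, Yetunde, and Folake — each takes 1/15.

Chidinma 1/15; Folake 1/15; Lanre 1/15; Ngozi 1/3; Obafemi 1/6; Segun 1/15; Uzoma 1/6; Yetunde 1/15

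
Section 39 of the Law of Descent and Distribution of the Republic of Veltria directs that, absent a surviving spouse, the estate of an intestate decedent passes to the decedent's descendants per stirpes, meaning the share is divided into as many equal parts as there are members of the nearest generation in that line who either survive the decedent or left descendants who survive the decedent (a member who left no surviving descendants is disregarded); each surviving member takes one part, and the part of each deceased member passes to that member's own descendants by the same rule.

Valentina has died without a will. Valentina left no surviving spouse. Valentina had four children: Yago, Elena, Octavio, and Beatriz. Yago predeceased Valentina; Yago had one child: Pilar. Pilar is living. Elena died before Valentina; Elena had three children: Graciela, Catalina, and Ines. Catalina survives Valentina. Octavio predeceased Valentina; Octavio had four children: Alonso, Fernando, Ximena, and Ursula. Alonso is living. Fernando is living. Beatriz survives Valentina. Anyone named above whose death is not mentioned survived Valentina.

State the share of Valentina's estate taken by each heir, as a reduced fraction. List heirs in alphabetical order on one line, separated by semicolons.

There is no surviving spouse, so the entire estate passes to Valentina's descendants per stirpes.
The estate is divided into 4 equal shares of 1/4 among Yago, Elena, Octavio, Beatriz.
Yago predeceased; the 1/4 allotted to Yago's branch passes to Yago's issue by representation.
Pilar is the sole taker at this level and receives the full 1/4.
Elena predeceased; the 1/4 allotted to Elena's branch passes to Elena's issue by representation.
The 1/4 is divided into 3 equal shares of 1/12 among Graciela, Catalina, Ines.
Graciela is living and takes 1/12.
Catalina is living and takes 1/12.
Ines is living and takes 1/12.
Octavio predeceased; the 1/4 allotted to Octavio's branch passes to Octavio's issue by representation.
The 1/4 is divided into 4 equal shares of 1/16 among Alonso, Fernando, Ximena, Ursula.
Alonso is living and takes 1/16.
Fernando is living and takes 1/16.
Ximena is living and takes 1/16.
Ursula is living and takes 1/16.
Beatriz is living and takes 1/4.

Alonso 1/16; Beatriz 1/4; Catalina 1/12; Fernando 1/16; Graciela 1/12; Ines 1/12; Pilar 1/4; Ursula 1/16; Ximena 1/16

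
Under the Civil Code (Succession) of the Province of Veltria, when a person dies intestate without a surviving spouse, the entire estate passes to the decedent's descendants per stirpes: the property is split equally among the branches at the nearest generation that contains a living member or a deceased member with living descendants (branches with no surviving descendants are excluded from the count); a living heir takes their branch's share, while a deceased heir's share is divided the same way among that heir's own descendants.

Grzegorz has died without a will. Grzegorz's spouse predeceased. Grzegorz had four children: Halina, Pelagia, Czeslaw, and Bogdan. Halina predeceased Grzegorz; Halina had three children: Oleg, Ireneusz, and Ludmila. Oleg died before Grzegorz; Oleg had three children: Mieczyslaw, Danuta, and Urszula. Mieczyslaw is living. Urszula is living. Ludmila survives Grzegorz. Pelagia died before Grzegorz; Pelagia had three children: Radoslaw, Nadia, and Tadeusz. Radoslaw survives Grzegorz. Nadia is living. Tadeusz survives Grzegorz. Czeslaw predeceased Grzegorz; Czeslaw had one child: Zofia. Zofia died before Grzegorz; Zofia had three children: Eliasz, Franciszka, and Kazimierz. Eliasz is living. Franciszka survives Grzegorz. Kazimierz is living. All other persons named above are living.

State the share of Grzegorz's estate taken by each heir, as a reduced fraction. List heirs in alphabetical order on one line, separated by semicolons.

There is no surviving spouse, so the entire estate passes to Grzegorz's descendants per stirpes.
The estate is divided into 4 equal shares of 1/4 among Halina, Pelagia, Czeslaw, Bogdan.
Halina predeceased; the 1/4 allotted to Halina's branch passes to Halina's issue by representation.
The 1/4 is divided into 3 equal shares of 1/12 among Oleg, Ireneusz, Ludmila.
Oleg predeceased; the 1/12 allotted to Oleg's branch passes to Oleg's issue by representation.
The 1/12 is divided into 3 equal shares of 1/36 among Mieczyslaw, Danuta, Urszula.
Mieczyslaw is living and takes 1/36.
Danuta is living and takes 1/36.
Urszula is living and takes 1/36.
Ireneusz is living and takes 1/12.
Ludmila is living and takes 1/12.
Pelagia predeceased; the 1/4 allotted to Pelagia's branch passes to Pelagia's issue by representation.
The 1/4 is divided into 3 equal shares of 1/12 among Radoslaw, Nadia, Tadeusz.
Radoslaw is living and takes 1/12.
Nadia is living and takes 1/12.
Tadeusz is living and takes 1/12.
Czeslaw predeceased; the 1/4 allotted to Czeslaw's branch passes to Czeslaw's issue by representation.
Zofia's line is the sole branch at this level, so the full 1/4 passes to Zofia's issue by representation.
The 1/4 is divided into 3 equal shares of 1/12 among Eliasz, Franciszka, Kazimierz.
Eliasz is living and takes 1/12.
Franciszka is living and takes 1/12.
Kazimierz is living and takes 1/12.
Bogdan is living and takes 1/4.

Bogdan 1/4; Danuta 1/36; Eliasz 1/12; Franciszka 1/12; Ireneusz 1/12; Kazimierz 1/12; Ludmila 1/12; Mieczyslaw 1/36; Nadia 1/12; Radoslaw 1/12; Tadeusz 1/12; Urszula 1/36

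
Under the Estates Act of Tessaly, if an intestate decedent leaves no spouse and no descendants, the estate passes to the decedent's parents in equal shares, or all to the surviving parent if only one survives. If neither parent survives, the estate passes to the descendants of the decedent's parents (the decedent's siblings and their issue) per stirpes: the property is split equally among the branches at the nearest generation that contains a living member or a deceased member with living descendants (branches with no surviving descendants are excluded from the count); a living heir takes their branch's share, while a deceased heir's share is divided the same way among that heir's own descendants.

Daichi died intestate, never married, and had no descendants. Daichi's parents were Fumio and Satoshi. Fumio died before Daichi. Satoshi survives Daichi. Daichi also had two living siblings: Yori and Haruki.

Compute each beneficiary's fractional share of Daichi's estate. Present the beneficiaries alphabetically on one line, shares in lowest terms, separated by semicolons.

Satoshi 1

Only one parent, Satoshi, survives, so Satoshi takes the entire estate. The siblings take nothing because a surviving parent has priority.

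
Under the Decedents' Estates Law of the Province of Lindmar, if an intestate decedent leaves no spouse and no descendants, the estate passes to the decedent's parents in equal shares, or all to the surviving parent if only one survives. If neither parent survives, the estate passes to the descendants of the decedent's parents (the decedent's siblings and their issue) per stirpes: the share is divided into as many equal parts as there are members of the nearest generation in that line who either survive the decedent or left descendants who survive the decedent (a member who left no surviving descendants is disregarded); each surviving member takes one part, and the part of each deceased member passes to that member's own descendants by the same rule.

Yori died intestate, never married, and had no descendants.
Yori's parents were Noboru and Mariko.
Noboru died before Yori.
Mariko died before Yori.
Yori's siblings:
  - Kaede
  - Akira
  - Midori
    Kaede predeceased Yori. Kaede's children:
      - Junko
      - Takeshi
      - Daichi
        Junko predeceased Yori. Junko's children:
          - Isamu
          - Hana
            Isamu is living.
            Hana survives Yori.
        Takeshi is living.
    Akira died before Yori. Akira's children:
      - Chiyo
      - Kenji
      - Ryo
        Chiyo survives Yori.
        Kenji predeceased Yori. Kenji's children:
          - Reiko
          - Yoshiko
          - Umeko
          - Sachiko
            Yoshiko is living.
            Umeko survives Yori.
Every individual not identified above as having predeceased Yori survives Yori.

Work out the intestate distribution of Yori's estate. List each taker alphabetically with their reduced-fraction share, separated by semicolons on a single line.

Chiyo 1/9; Daichi 1/9; Hana 1/18; Isamu 1/18; Midori 1/3; Reiko 1/36; Ryo 1/9; Sachiko 1/36; Takeshi 1/9; Umeko 1/36; Yoshiko 1/36

Neither parent survives and there are no descendants, so the estate passes to Yori's siblings and their issue per stirpes.
The estate is divided into 3 equal shares of 1/3 among Kaede, Akira, Midori.
Kaede predeceased; the 1/3 allotted to Kaede's branch passes to Kaede's issue by representation.
The 1/3 is divided into 3 equal shares of 1/9 among Junko, Takeshi, Daichi.
Junko predeceased; the 1/9 allotted to Junko's branch passes to Junko's issue by representation.
The 1/9 is divided into 2 equal shares of 1/18 among Isamu, Hana.
Isamu is living and takes 1/18.
Hana is living and takes 1/18.
Takeshi is living and takes 1/9.
Daichi is living and takes 1/9.
Akira predeceased; the 1/3 allotted to Akira's branch passes to Akira's issue by representation.
The 1/3 is divided into 3 equal shares of 1/9 among Chiyo, Kenji, Ryo.
Chiyo is living and takes 1/9.
Kenji predeceased; the 1/9 allotted to Kenji's branch passes to Kenji's issue by representation.
The 1/9 is divided into 4 equal shares of 1/36 among Reiko, Yoshiko, Umeko, Sachiko.
Reiko is living and takes 1/36.
Yoshiko is living and takes 1/36.
Umeko is living and takes 1/36.
Sachiko is living and takes 1/36.
Ryo is living and takes 1/9.
Midori is living and takes 1/3.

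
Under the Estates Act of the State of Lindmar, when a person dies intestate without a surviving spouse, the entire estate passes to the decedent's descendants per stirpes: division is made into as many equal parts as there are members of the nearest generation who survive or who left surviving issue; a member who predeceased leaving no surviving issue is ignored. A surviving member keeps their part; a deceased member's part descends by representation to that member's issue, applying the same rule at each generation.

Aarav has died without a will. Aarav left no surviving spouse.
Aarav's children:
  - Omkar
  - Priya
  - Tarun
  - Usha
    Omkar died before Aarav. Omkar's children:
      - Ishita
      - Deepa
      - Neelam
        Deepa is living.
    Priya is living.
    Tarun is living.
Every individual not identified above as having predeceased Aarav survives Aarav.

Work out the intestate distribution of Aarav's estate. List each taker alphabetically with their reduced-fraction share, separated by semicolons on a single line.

Deepa 1/12; Ishita 1/12; Neelam 1/12; Priya 1/4; Tarun 1/4; Usha 1/4

There is no surviving spouse, so the entire estate passes to Aarav's descendants per stirpes.
The estate is divided into 4 equal shares of 1/4 among Omkar, Priya, Tarun, Usha.
Omkar predeceased; the 1/4 allotted to Omkar's branch passes to Omkar's issue by representation.
The 1/4 is divided into 3 equal shares of 1/12 among Ishita, Deepa, Neelam.
Ishita is living and takes 1/12.
Deepa is living and takes 1/12.
Neelam is living and takes 1/12.
Priya is living and takes 1/4.
Tarun is living and takes 1/4.
Usha is living and takes 1/4.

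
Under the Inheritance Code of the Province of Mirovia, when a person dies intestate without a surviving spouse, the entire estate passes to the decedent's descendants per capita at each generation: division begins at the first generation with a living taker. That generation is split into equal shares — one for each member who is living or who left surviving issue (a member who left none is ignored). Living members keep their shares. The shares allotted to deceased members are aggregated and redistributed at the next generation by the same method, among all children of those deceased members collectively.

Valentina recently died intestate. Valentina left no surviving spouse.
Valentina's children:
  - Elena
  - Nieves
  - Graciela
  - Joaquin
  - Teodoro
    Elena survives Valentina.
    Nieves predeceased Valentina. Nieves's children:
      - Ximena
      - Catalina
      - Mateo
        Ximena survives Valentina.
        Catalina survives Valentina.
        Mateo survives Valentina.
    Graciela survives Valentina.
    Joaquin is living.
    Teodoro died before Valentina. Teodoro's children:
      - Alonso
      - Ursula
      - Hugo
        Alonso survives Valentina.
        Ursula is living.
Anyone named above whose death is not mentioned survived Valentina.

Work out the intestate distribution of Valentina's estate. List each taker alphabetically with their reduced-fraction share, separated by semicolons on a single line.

There is no surviving spouse, so the entire estate passes to Valentina's descendants per capita at each generation.
At generation 1 (Elena, Nieves, Graciela, Joaquin, Teodoro) there are 5 shares of (1)/5 = 1/5 each.
Living: Elena, Graciela, and Joaquin — each takes 1/5.
Deceased: Nieves and Teodoro. Their combined 2/5 is pooled and carried to generation 2.
At generation 2 (Ximena, Catalina, Mateo, Alonso, Ursula, Hugo) there are 6 shares of (2/5)/6 = 1/15 each.
Living: Ximena, Catalina, Mateo, Alonso, Ursula, and Hugo — each takes 1/15.

Alonso 1/15; Catalina 1/15; Elena 1/5; Graciela 1/5; Hugo 1/15; Joaquin 1/5; Mateo 1/15; Ursula 1/15; Ximena 1/15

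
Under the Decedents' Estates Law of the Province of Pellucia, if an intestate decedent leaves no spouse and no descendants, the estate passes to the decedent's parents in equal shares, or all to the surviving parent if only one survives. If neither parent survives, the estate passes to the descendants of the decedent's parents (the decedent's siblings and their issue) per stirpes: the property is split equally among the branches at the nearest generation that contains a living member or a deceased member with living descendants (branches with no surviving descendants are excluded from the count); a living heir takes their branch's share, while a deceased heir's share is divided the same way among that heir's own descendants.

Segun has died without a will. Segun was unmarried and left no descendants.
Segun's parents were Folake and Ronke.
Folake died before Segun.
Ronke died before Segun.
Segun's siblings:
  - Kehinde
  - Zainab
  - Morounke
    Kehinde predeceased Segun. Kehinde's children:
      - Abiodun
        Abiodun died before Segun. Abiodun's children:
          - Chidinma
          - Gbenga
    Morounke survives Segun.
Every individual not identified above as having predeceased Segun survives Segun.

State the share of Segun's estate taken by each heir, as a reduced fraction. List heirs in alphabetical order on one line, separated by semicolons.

Neither parent survives and there are no descendants, so the estate passes to Segun's siblings and their issue per stirpes.
The estate is divided into 3 equal shares of 1/3 among Kehinde, Zainab, Morounke.
Kehinde predeceased; the 1/3 allotted to Kehinde's branch passes to Kehinde's issue by representation.
Abiodun's line is the sole branch at this level, so the full 1/3 passes to Abiodun's issue by representation.
The 1/3 is divided into 2 equal shares of 1/6 among Chidinma, Gbenga.
Chidinma is living and takes 1/6.
Gbenga is living and takes 1/6.
Zainab is living and takes 1/3.
Morounke is living and takes 1/3.

Chidinma 1/6; Gbenga 1/6; Morounke 1/3; Zainab 1/3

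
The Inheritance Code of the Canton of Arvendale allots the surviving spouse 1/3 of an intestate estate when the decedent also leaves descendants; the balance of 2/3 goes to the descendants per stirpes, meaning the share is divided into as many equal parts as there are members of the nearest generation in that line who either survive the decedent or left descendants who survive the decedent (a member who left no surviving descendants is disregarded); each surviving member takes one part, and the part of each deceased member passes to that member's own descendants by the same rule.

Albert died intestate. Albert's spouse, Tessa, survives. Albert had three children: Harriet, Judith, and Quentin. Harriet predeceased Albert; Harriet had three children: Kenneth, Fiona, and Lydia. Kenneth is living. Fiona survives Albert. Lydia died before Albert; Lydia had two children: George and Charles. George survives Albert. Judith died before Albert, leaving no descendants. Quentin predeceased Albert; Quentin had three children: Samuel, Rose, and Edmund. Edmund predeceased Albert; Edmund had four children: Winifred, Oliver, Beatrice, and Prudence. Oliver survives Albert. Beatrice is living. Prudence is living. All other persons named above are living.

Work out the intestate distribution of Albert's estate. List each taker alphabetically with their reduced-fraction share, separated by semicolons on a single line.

Tessa, as surviving spouse, takes 1/3.
The remaining 2/3 passes to Albert's descendants per stirpes.
Judith left no surviving issue, so that branch lapses and is disregarded.
The 2/3 is divided into 2 equal shares of 1/3 among Harriet, Quentin.
Harriet predeceased; the 1/3 allotted to Harriet's branch passes to Harriet's issue by representation.
The 1/3 is divided into 3 equal shares of 1/9 among Kenneth, Fiona, Lydia.
Kenneth is living and takes 1/9.
Fiona is living and takes 1/9.
Lydia predeceased; the 1/9 allotted to Lydia's branch passes to Lydia's issue by representation.
The 1/9 is divided into 2 equal shares of 1/18 among George, Charles.
George is living and takes 1/18.
Charles is living and takes 1/18.
Quentin predeceased; the 1/3 allotted to Quentin's branch passes to Quentin's issue by representation.
The 1/3 is divided into 3 equal shares of 1/9 among Samuel, Rose, Edmund.
Samuel is living and takes 1/9.
Rose is living and takes 1/9.
Edmund predeceased; the 1/9 allotted to Edmund's branch passes to Edmund's issue by representation.
The 1/9 is divided into 4 equal shares of 1/36 among Winifred, Oliver, Beatrice, Prudence.
Winifred is living and takes 1/36.
Oliver is living and takes 1/36.
Beatrice is living and takes 1/36.
Prudence is living and takes 1/36.

Beatrice 1/36; Charles 1/18; Fiona 1/9; George 1/18; Kenneth 1/9; Oliver 1/36; Prudence 1/36; Rose 1/9; Samuel 1/9; Tessa 1/3; Winifred 1/36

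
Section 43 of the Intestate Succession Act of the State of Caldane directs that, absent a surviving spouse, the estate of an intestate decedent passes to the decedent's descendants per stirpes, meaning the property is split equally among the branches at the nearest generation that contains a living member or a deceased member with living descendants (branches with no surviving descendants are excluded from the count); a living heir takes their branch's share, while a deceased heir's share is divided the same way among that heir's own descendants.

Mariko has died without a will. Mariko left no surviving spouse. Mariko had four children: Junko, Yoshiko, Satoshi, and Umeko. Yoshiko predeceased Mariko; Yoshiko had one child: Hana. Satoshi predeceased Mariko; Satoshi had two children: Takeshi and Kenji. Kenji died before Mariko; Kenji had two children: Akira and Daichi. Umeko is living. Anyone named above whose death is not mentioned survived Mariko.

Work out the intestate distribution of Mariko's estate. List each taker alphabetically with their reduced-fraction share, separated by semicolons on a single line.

There is no surviving spouse, so the entire estate passes to Mariko's descendants per stirpes.
The estate is divided into 4 equal shares of 1/4 among Junko, Yoshiko, Satoshi, Umeko.
Junko is living and takes 1/4.
Yoshiko predeceased; the 1/4 allotted to Yoshiko's branch passes to Yoshiko's issue by representation.
Hana is the sole taker at this level and receives the full 1/4.
Satoshi predeceased; the 1/4 allotted to Satoshi's branch passes to Satoshi's issue by representation.
The 1/4 is divided into 2 equal shares of 1/8 among Takeshi, Kenji.
Takeshi is living and takes 1/8.
Kenji predeceased; the 1/8 allotted to Kenji's branch passes to Kenji's issue by representation.
The 1/8 is divided into 2 equal shares of 1/16 among Akira, Daichi.
Akira is living and takes 1/16.
Daichi is living and takes 1/16.
Umeko is living and takes 1/4.

Akira 1/16; Daichi 1/16; Hana 1/4; Junko 1/4; Takeshi 1/8; Umeko 1/4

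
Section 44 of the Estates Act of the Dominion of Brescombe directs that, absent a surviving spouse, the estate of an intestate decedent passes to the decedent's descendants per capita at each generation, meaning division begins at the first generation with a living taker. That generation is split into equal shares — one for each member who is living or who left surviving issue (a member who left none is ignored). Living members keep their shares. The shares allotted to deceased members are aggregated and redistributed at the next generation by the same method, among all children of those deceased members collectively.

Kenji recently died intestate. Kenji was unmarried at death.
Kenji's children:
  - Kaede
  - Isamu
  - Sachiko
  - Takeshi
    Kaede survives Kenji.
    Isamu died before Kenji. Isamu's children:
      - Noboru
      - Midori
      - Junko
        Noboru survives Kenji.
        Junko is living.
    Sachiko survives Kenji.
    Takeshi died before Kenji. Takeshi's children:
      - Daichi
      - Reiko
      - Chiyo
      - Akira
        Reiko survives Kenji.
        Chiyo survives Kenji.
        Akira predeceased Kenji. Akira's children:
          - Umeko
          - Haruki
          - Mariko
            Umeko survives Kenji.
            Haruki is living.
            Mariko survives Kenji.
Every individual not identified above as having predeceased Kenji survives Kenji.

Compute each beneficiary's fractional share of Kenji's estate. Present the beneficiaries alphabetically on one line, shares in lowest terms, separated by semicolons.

Chiyo 1/14; Daichi 1/14; Haruki 1/42; Junko 1/14; Kaede 1/4; Mariko 1/42; Midori 1/14; Noboru 1/14; Reiko 1/14; Sachiko 1/4; Umeko 1/42

There is no surviving spouse, so the entire estate passes to Kenji's descendants per capita at each generation.
At generation 1 (Kaede, Isamu, Sachiko, Takeshi) there are 4 shares of (1)/4 = 1/4 each.
Living: Kaede and Sachiko — each takes 1/4.
Deceased: Isamu and Takeshi. Their combined 1/2 is pooled and carried to generation 2.
At generation 2 (Noboru, Midori, Junko, Daichi, Reiko, Chiyo, Akira) there are 7 shares of (1/2)/7 = 1/14 each.
Living: Noboru, Midori, Junko, Daichi, Reiko, and Chiyo — each takes 1/14.
Deceased: Akira. That 1/14 share is carried to generation 3.
At generation 3 (Umeko, Haruki, Mariko) there are 3 shares of (1/14)/3 = 1/42 each.
Living: Umeko, Haruki, and Mariko — each takes 1/42.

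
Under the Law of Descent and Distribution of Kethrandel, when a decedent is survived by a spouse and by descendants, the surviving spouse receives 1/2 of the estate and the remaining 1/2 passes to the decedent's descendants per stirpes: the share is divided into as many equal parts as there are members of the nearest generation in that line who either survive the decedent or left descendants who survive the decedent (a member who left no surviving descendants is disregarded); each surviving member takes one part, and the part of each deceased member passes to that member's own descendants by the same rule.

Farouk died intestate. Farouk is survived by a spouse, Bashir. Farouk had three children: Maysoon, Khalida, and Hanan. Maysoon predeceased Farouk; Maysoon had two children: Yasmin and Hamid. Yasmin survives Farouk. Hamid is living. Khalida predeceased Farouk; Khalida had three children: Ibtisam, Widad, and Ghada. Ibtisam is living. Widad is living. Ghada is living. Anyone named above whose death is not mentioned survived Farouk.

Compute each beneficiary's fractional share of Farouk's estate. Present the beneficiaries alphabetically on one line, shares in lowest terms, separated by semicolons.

Bashir, as surviving spouse, takes 1/2.
The remaining 1/2 passes to Farouk's descendants per stirpes.
The 1/2 is divided into 3 equal shares of 1/6 among Maysoon, Khalida, Hanan.
Maysoon predeceased; the 1/6 allotted to Maysoon's branch passes to Maysoon's issue by representation.
The 1/6 is divided into 2 equal shares of 1/12 among Yasmin, Hamid.
Yasmin is living and takes 1/12.
Hamid is living and takes 1/12.
Khalida predeceased; the 1/6 allotted to Khalida's branch passes to Khalida's issue by representation.
The 1/6 is divided into 3 equal shares of 1/18 among Ibtisam, Widad, Ghada.
Ibtisam is living and takes 1/18.
Widad is living and takes 1/18.
Ghada is living and takes 1/18.
Hanan is living and takes 1/6.

Bashir 1/2; Ghada 1/18; Hamid 1/12; Hanan 1/6; Ibtisam 1/18; Widad 1/18; Yasmin 1/12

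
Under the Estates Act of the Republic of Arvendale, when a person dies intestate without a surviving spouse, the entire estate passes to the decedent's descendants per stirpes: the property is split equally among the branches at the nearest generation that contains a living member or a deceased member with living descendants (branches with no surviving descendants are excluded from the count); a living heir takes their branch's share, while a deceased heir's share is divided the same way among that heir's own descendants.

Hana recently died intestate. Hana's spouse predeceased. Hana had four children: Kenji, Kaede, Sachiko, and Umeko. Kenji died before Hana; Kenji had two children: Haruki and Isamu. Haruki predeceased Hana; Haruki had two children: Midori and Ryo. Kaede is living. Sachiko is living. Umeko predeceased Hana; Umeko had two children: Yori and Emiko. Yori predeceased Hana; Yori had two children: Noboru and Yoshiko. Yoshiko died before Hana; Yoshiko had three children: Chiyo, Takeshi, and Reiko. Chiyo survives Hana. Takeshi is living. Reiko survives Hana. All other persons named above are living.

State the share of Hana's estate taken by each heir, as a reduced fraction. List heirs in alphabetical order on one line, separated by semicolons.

Chiyo 1/48; Emiko 1/8; Isamu 1/8; Kaede 1/4; Midori 1/16; Noboru 1/16; Reiko 1/48; Ryo 1/16; Sachiko 1/4; Takeshi 1/48

There is no surviving spouse, so the entire estate passes to Hana's descendants per stirpes.
The estate is divided into 4 equal shares of 1/4 among Kenji, Kaede, Sachiko, Umeko.
Kenji predeceased; the 1/4 allotted to Kenji's branch passes to Kenji's issue by representation.
The 1/4 is divided into 2 equal shares of 1/8 among Haruki, Isamu.
Haruki predeceased; the 1/8 allotted to Haruki's branch passes to Haruki's issue by representation.
The 1/8 is divided into 2 equal shares of 1/16 among Midori, Ryo.
Midori is living and takes 1/16.
Ryo is living and takes 1/16.
Isamu is living and takes 1/8.
Kaede is living and takes 1/4.
Sachiko is living and takes 1/4.
Umeko predeceased; the 1/4 allotted to Umeko's branch passes to Umeko's issue by representation.
The 1/4 is divided into 2 equal shares of 1/8 among Yori, Emiko.
Yori predeceased; the 1/8 allotted to Yori's branch passes to Yori's issue by representation.
The 1/8 is divided into 2 equal shares of 1/16 among Noboru, Yoshiko.
Noboru is living and takes 1/16.
Yoshiko predeceased; the 1/16 allotted to Yoshiko's branch passes to Yoshiko's issue by representation.
The 1/16 is divided into 3 equal shares of 1/48 among Chiyo, Takeshi, Reiko.
Chiyo is living and takes 1/48.
Takeshi is living and takes 1/48.
Reiko is living and takes 1/48.
Emiko is living and takes 1/8.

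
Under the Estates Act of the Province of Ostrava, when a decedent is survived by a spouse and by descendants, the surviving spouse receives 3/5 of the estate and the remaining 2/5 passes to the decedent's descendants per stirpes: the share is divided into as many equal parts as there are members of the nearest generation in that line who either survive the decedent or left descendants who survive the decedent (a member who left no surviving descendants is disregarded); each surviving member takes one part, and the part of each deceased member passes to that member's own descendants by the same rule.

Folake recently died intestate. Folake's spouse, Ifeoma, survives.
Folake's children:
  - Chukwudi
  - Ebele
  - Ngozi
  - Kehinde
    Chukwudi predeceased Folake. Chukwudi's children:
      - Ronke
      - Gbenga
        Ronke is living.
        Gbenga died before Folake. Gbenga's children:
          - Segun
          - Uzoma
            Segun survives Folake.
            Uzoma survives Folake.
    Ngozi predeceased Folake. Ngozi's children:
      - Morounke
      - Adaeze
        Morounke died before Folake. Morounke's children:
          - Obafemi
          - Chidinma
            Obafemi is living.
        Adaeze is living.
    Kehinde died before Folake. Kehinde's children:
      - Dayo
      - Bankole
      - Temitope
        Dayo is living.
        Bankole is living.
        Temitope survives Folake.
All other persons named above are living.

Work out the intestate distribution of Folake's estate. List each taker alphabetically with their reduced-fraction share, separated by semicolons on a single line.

Adaeze 1/20; Bankole 1/30; Chidinma 1/40; Dayo 1/30; Ebele 1/10; Ifeoma 3/5; Obafemi 1/40; Ronke 1/20; Segun 1/40; Temitope 1/30; Uzoma 1/40

Ifeoma, as surviving spouse, takes 3/5.
The remaining 2/5 passes to Folake's descendants per stirpes.
The 2/5 is divided into 4 equal shares of 1/10 among Chukwudi, Ebele, Ngozi, Kehinde.
Chukwudi predeceased; the 1/10 allotted to Chukwudi's branch passes to Chukwudi's issue by representation.
The 1/10 is divided into 2 equal shares of 1/20 among Ronke, Gbenga.
Ronke is living and takes 1/20.
Gbenga predeceased; the 1/20 allotted to Gbenga's branch passes to Gbenga's issue by representation.
The 1/20 is divided into 2 equal shares of 1/40 among Segun, Uzoma.
Segun is living and takes 1/40.
Uzoma is living and takes 1/40.
Ebele is living and takes 1/10.
Ngozi predeceased; the 1/10 allotted to Ngozi's branch passes to Ngozi's issue by representation.
The 1/10 is divided into 2 equal shares of 1/20 among Morounke, Adaeze.
Morounke predeceased; the 1/20 allotted to Morounke's branch passes to Morounke's issue by representation.
The 1/20 is divided into 2 equal shares of 1/40 among Obafemi, Chidinma.
Obafemi is living and takes 1/40.
Chidinma is living and takes 1/40.
Adaeze is living and takes 1/20.
Kehinde predeceased; the 1/10 allotted to Kehinde's branch passes to Kehinde's issue by representation.
The 1/10 is divided into 3 equal shares of 1/30 among Dayo, Bankole, Temitope.
Dayo is living and takes 1/30.
Bankole is living and takes 1/30.
Temitope is living and takes 1/30.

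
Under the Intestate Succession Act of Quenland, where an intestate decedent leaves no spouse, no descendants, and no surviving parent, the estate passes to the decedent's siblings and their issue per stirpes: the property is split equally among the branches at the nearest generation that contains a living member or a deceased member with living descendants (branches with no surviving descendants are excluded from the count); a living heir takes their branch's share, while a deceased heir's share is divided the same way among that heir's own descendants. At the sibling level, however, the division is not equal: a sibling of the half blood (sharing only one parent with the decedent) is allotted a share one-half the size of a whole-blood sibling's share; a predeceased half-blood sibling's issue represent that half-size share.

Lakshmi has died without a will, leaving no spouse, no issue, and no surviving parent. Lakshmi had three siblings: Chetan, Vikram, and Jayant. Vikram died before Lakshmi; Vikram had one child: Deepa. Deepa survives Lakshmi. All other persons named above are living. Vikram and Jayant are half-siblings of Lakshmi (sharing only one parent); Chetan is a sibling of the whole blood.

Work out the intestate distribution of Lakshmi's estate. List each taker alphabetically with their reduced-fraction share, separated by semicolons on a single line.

No spouse, descendants, or parent survives, so the estate passes to Lakshmi's siblings per stirpes.
Half-blood siblings count for one-half the weight of whole-blood siblings at the initial division.
Dividing 1 in proportion to weights (total weight 2): Chetan (weight 1) → 1/2; Vikram (weight 1/2) → 1/4; Jayant (weight 1/2) → 1/4.
Chetan is living and takes 1/2.
Vikram predeceased; the 1/4 allotted to Vikram's branch passes to Vikram's issue by representation.
Deepa is the sole taker at this level and receives the full 1/4.
Jayant is living and takes 1/4.

Chetan 1/2; Deepa 1/4; Jayant 1/4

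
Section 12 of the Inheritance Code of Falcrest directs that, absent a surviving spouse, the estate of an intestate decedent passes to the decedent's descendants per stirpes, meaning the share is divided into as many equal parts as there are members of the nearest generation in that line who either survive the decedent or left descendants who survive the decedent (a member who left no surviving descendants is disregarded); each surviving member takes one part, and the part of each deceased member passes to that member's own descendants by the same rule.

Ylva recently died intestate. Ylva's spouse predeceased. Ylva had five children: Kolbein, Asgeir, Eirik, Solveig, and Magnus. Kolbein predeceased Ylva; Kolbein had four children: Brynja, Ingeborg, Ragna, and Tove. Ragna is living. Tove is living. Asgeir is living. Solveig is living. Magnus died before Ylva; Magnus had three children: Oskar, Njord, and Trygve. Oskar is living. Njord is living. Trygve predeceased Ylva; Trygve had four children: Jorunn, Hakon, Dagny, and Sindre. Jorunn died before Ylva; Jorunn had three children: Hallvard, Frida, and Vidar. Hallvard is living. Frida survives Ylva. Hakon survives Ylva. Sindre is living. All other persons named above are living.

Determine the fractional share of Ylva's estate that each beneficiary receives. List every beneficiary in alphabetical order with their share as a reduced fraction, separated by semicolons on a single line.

Asgeir 1/5; Brynja 1/20; Dagny 1/60; Eirik 1/5; Frida 1/180; Hakon 1/60; Hallvard 1/180; Ingeborg 1/20; Njord 1/15; Oskar 1/15; Ragna 1/20; Sindre 1/60; Solveig 1/5; Tove 1/20; Vidar 1/180

There is no surviving spouse, so the entire estate passes to Ylva's descendants per stirpes.
The estate is divided into 5 equal shares of 1/5 among Kolbein, Asgeir, Eirik, Solveig, Magnus.
Kolbein predeceased; the 1/5 allotted to Kolbein's branch passes to Kolbein's issue by representation.
The 1/5 is divided into 4 equal shares of 1/20 among Brynja, Ingeborg, Ragna, Tove.
Brynja is living and takes 1/20.
Ingeborg is living and takes 1/20.
Ragna is living and takes 1/20.
Tove is living and takes 1/20.
Asgeir is living and takes 1/5.
Eirik is living and takes 1/5.
Solveig is living and takes 1/5.
Magnus predeceased; the 1/5 allotted to Magnus's branch passes to Magnus's issue by representation.
The 1/5 is divided into 3 equal shares of 1/15 among Oskar, Njord, Trygve.
Oskar is living and takes 1/15.
Njord is living and takes 1/15.
Trygve predeceased; the 1/15 allotted to Trygve's branch passes to Trygve's issue by representation.
The 1/15 is divided into 4 equal shares of 1/60 among Jorunn, Hakon, Dagny, Sindre.
Jorunn predeceased; the 1/60 allotted to Jorunn's branch passes to Jorunn's issue by representation.
The 1/60 is divided into 3 equal shares of 1/180 among Hallvard, Frida, Vidar.
Hallvard is living and takes 1/180.
Frida is living and takes 1/180.
Vidar is living and takes 1/180.
Hakon is living and takes 1/60.
Dagny is living and takes 1/60.
Sindre is living and takes 1/60.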